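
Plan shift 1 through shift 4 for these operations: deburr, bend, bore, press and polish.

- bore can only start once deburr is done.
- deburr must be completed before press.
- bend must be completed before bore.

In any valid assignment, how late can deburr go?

shift 3

Downstream work caps deburr at shift 3.
deburr at shift 3 is achievable: polish=shift 1; bend=shift 1; deburr=shift 3; bore=shift 4; press=shift 4.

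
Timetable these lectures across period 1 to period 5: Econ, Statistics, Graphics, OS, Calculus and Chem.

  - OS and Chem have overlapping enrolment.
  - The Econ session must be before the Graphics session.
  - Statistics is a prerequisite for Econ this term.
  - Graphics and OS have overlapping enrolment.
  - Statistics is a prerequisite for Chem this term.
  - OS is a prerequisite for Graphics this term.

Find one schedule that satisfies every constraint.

OS=period 1; Chem=period 2; Statistics=period 1; Econ=period 2; Graphics=period 3; Calculus=period 1

Checking: Econ(period 2) before Graphics(period 3); Statistics(period 1) before Econ(period 2); Statistics(period 1) before Chem(period 2); OS(period 1) before Graphics(period 3); Graphics(period 3) != OS(period 1); OS(period 1) != Chem(period 2).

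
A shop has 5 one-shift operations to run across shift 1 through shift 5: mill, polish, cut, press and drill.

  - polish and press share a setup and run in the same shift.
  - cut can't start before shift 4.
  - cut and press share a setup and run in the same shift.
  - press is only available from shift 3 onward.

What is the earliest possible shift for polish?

Polish must be in the same shift as cut, which can't be before shift 4, so polish is at least shift 4.
polish at shift 4 is achievable: polish in shift 4, mill in shift 1, press in shift 4, drill in shift 1, cut in shift 4.

shift 4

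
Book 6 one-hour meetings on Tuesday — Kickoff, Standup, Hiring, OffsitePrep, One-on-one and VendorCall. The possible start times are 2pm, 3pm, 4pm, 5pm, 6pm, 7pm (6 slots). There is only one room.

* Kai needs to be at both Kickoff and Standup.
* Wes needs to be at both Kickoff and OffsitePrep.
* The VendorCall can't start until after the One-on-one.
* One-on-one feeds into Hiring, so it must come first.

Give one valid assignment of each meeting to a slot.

One-on-one -> 2pm; OffsitePrep -> 7pm; Hiring -> 3pm; Kickoff -> 5pm; Standup -> 6pm; VendorCall -> 4pm

Checking: One-on-one(2pm) before Hiring(3pm); One-on-one(2pm) before VendorCall(4pm); Kickoff(5pm) != OffsitePrep(7pm); Kickoff(5pm) != Standup(6pm); max 1 per slot (cap 1).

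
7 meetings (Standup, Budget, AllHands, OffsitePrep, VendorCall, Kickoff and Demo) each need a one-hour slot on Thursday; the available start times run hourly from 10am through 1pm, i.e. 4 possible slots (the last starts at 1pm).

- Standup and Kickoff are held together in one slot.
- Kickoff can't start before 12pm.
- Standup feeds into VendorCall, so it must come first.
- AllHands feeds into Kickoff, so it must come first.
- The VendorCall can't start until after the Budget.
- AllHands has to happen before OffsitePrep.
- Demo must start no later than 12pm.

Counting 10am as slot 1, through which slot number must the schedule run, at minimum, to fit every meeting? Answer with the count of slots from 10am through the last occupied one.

The precedence chain requires at least 3 distinct slots.
Propagating the time windows through the other constraints, VendorCall can't land before 1pm — that is slot 4 counting from 10am — so the schedule must run through at least 4 slots.
4 works (last occupied slot: 1pm): for example Budget=10am; Standup=12pm; Demo=10am; AllHands=10am; OffsitePrep=11am; Kickoff=12pm; VendorCall=1pm.

4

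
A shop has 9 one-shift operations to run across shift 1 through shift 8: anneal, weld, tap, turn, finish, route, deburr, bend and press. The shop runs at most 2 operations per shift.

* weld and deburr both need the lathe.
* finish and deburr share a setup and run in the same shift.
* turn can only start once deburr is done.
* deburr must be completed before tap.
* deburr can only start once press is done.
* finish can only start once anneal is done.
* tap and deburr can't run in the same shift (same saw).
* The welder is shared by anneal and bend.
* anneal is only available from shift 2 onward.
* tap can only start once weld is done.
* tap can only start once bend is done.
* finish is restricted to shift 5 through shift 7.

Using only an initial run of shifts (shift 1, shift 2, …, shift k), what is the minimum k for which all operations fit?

The precedence chain requires at least 3 distinct shifts.
With at most 2 per shift and 9 operations, at least 5 shifts are needed.
Propagating the time windows through the other constraints, tap can't land before shift 6, so the schedule must run through at least shift 6.
6 works (last occupied shift: shift 6): for example bend in shift 1, finish in shift 5, deburr in shift 5, route in shift 3, anneal in shift 2, turn in shift 6, tap in shift 6, weld in shift 1, press in shift 2.

6 shifts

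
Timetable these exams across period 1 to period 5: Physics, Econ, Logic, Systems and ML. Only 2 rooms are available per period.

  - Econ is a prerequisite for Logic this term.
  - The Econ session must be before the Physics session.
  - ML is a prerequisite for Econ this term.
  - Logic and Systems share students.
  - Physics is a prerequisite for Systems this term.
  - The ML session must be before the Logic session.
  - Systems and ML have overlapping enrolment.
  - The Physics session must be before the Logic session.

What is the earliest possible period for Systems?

period 4

Precedence pushes Systems to at least period 4.
Systems at period 4 is achievable: Econ=period 2; Systems=period 4; Logic=period 5; Physics=period 3; ML=period 1.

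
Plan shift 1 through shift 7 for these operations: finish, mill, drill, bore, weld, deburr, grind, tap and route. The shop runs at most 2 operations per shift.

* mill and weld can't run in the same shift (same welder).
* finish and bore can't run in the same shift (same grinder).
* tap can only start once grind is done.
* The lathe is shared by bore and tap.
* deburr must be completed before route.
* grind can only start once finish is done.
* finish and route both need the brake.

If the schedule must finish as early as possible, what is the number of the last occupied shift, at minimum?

The precedence chain requires at least 3 distinct shifts.
With at most 2 per shift and 9 operations, at least 5 shifts are needed.
5 works (last occupied shift: shift 5): for example deburr=shift 1, tap=shift 3, bore=shift 4, route=shift 2, weld=shift 5, grind=shift 2, drill=shift 4, mill=shift 3, finish=shift 1.

5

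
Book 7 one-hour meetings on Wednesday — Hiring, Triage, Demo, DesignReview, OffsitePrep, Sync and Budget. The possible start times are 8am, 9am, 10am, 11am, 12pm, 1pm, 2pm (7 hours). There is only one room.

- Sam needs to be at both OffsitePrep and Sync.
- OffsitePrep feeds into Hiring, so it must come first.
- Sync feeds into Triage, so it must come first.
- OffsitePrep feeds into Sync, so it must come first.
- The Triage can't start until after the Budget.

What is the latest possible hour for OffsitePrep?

Downstream work caps OffsitePrep at 12pm.
OffsitePrep at 11am is achievable: Demo in 9am, Sync in 12pm, Hiring in 2pm, Budget in 8am, OffsitePrep in 11am, Triage in 1pm, DesignReview in 10am.
Nothing later works — the conflict and capacity constraints rule out every hour after 11am.

11am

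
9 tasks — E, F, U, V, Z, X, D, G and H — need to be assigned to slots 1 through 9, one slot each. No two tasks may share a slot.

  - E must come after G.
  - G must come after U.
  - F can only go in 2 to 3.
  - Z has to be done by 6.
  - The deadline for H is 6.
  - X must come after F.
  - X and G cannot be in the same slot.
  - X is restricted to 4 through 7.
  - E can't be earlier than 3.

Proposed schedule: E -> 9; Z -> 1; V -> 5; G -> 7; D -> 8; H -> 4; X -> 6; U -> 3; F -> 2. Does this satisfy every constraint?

No two tasks may share a slot — holds.
X is restricted to 4 through 7 — holds.
E must come after G — holds.
The deadline for H is 6 — holds.
G must come after U — holds.
E can't be earlier than 3 — holds.
Z has to be done by 6 — holds.
F can only go in 2 to 3 — holds.
X and G cannot be in the same slot — holds.
X must come after F — holds.

Valid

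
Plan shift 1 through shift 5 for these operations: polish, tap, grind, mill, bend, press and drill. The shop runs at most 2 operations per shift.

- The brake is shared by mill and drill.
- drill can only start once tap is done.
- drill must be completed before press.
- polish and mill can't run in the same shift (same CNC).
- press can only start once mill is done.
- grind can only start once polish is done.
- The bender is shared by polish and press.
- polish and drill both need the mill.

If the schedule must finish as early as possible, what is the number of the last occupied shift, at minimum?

The precedence chain requires at least 3 distinct shifts.
With at most 2 per shift and 7 operations, at least 4 shifts are needed.
4 works (last occupied shift: shift 4): for example bend -> shift 3, polish -> shift 1, press -> shift 4, tap -> shift 1, grind -> shift 2, drill -> shift 2, mill -> shift 3.

shift 4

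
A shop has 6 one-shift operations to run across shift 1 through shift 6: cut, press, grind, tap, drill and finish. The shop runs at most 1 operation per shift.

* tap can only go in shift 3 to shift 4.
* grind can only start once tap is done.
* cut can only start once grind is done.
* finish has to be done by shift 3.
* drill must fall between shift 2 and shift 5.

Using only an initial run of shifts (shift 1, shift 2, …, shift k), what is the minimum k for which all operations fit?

6 shifts

The precedence chain requires at least 3 distinct shifts.
With at most 1 per shift and 6 operations, at least 6 shifts are needed.
Propagating the time windows through the other constraints, cut can't land before shift 5, so the schedule must run through at least shift 5.
6 works (last occupied shift: shift 6): for example cut -> shift 5, tap -> shift 3, grind -> shift 4, drill -> shift 2, finish -> shift 1, press -> shift 6.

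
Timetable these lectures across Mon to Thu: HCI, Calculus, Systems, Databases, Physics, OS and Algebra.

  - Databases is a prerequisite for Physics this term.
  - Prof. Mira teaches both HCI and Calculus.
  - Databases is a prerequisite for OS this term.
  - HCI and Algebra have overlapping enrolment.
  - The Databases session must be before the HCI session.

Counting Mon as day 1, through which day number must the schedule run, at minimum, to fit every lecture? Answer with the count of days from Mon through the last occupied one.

The precedence chain requires at least 2 distinct days.
2 works (last occupied day: Tue): for example Algebra in Mon; Physics in Tue; Systems in Mon; HCI in Tue; Databases in Mon; Calculus in Mon; OS in Tue.

2 days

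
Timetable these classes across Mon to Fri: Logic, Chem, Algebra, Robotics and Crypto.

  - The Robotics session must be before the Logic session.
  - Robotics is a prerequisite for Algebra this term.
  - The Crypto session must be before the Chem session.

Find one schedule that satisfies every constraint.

Robotics in Mon, Crypto in Mon, Logic in Tue, Chem in Tue, Algebra in Tue

Checking: Robotics(Mon) before Logic(Tue); Robotics(Mon) before Algebra(Tue); Crypto(Mon) before Chem(Tue).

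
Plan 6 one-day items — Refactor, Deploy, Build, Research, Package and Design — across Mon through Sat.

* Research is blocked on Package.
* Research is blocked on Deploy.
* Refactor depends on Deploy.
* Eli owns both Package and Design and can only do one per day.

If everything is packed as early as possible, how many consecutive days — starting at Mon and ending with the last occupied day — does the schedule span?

2 days

The precedence chain requires at least 2 distinct days.
2 works (last occupied day: Tue): for example Build=Mon; Design=Tue; Deploy=Mon; Refactor=Tue; Package=Mon; Research=Tue.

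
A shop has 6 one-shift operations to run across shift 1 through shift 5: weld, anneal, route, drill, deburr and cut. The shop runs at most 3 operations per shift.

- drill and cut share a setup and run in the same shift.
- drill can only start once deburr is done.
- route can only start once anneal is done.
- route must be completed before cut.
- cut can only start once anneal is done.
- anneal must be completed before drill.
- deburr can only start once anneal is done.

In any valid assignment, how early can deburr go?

Precedence pushes deburr to at least shift 2; downstream work caps deburr at shift 4.
deburr at shift 2 is achievable: route in shift 2, weld in shift 1, deburr in shift 2, anneal in shift 1, cut in shift 3, drill in shift 3.

shift 2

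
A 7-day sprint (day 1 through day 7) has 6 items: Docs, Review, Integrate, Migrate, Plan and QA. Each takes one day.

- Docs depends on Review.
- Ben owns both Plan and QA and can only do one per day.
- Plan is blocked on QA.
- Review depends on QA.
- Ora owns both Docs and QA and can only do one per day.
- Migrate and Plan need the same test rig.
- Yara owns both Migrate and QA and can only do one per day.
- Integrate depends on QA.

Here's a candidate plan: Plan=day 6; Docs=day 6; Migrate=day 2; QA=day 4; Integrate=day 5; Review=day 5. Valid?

Valid

Plan is blocked on QA — holds.
Migrate and Plan need the same test rig — holds.
Ora owns both Docs and QA and can only do one per day — holds.
Yara owns both Migrate and QA and can only do one per day — holds.
Integrate depends on QA — holds.
Review depends on QA — holds.
Docs depends on Review — holds.
Ben owns both Plan and QA and can only do one per day — holds.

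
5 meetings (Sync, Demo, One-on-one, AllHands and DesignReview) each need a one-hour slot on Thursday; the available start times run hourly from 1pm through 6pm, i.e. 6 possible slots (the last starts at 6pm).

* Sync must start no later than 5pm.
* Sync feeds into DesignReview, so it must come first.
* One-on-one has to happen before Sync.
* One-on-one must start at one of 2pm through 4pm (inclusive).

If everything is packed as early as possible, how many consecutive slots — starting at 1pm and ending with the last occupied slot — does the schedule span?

The precedence chain requires at least 3 distinct slots.
Propagating the time windows through the other constraints, DesignReview can't land before 4pm — that is slot 4 counting from 1pm — so the schedule must run through at least 4 slots.
4 works (last occupied slot: 4pm): for example One-on-one -> 2pm; AllHands -> 1pm; Sync -> 3pm; Demo -> 1pm; DesignReview -> 4pm.

4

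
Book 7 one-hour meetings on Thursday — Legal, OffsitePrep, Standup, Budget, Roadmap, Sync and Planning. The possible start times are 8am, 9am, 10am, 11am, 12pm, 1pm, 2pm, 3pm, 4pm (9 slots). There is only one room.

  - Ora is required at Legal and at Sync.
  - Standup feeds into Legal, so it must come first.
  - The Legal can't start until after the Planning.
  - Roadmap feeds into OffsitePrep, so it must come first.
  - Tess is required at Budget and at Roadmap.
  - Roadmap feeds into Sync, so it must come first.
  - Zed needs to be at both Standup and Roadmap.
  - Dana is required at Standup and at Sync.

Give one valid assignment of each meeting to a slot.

Standup in 8am, Budget in 2pm, Sync in 1pm, Planning in 9am, Roadmap in 11am, Legal in 10am, OffsitePrep in 12pm

Checking: Roadmap(11am) before Sync(1pm); Planning(9am) before Legal(10am); Standup(8am) before Legal(10am); Roadmap(11am) before OffsitePrep(12pm); Standup(8am) != Sync(1pm); Standup(8am) != Roadmap(11am); Legal(10am) != Sync(1pm); Budget(2pm) != Roadmap(11am); max 1 per slot (cap 1).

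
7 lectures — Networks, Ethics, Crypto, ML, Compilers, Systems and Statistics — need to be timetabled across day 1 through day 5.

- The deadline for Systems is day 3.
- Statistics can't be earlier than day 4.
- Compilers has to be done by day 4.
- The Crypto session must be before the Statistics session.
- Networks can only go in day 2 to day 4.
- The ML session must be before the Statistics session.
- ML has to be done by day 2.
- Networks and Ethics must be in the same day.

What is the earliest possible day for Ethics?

day 2

Ethics must be in the same day as Networks, which can't be before day 2, so Ethics is at least day 2; Ethics must be in the same day as Networks, which can't be after day 4, so Ethics is at most day 4.
Ethics at day 2 is achievable: Ethics in day 2, Networks in day 2, Crypto in day 1, ML in day 1, Compilers in day 1, Statistics in day 4, Systems in day 1.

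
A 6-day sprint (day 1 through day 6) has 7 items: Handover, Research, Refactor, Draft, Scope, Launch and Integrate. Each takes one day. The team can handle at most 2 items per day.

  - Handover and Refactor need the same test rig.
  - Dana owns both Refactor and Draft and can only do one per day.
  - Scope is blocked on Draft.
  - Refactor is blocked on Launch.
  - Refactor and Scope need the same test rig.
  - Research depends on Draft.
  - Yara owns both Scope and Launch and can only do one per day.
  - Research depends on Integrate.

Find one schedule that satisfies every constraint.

Draft -> day 1; Scope -> day 4; Handover -> day 4; Refactor -> day 3; Launch -> day 2; Integrate -> day 1; Research -> day 2

Checking: Integrate(day 1) before Research(day 2); Draft(day 1) before Research(day 2); Draft(day 1) before Scope(day 4); Launch(day 2) before Refactor(day 3); Refactor(day 3) != Draft(day 1); Scope(day 4) != Launch(day 2); Handover(day 4) != Refactor(day 3); Refactor(day 3) != Scope(day 4); max 2 per day (cap 2).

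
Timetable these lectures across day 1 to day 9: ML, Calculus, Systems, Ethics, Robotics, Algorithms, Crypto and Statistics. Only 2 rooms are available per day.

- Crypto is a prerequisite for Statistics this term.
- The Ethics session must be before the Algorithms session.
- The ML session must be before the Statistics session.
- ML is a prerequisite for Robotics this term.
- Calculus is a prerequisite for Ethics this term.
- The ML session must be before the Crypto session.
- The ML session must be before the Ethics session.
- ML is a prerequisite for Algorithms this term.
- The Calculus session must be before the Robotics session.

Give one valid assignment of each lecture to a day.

Robotics=day 2, Ethics=day 2, Crypto=day 3, Calculus=day 1, ML=day 1, Systems=day 4, Statistics=day 4, Algorithms=day 3

Checking: Ethics(day 2) before Algorithms(day 3); ML(day 1) before Ethics(day 2); Calculus(day 1) before Robotics(day 2); ML(day 1) before Robotics(day 2); Calculus(day 1) before Ethics(day 2); ML(day 1) before Crypto(day 3); ML(day 1) before Algorithms(day 3); Crypto(day 3) before Statistics(day 4); ML(day 1) before Statistics(day 4); max 2 per day (cap 2).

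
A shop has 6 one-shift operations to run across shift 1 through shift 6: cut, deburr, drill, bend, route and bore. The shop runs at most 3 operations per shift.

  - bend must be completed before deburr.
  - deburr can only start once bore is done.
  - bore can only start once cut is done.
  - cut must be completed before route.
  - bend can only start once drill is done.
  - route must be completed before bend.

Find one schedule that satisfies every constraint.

drill=shift 1; bore=shift 2; bend=shift 3; route=shift 2; cut=shift 1; deburr=shift 4

Checking: bore(shift 2) before deburr(shift 4); cut(shift 1) before bore(shift 2); cut(shift 1) before route(shift 2); drill(shift 1) before bend(shift 3); bend(shift 3) before deburr(shift 4); route(shift 2) before bend(shift 3); max 2 per shift (cap 3).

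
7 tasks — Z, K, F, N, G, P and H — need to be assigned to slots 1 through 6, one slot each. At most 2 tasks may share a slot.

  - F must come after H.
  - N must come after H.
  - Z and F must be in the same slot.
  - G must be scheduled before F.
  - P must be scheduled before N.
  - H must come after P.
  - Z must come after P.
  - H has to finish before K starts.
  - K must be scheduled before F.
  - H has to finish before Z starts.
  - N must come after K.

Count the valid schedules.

51

Splitting on Z: it can be 4 (6), 5 (20), 6 (25). Listing each branch's schedules as (K, F, N, G, P, H):
Z=4: (3,4,5,1,1,2) (3,4,5,2,1,2) (3,4,5,3,1,2) (3,4,6,1,1,2) (3,4,6,2,1,2) (3,4,6,3,1,2) — 6.
Z=5: (3,5,4,1,1,2) (3,5,4,2,1,2) (3,5,4,3,1,2) (3,5,4,4,1,2) (3,5,6,1,1,2) (3,5,6,2,1,2) (3,5,6,3,1,2) (3,5,6,4,1,2) (4,5,6,1,1,2) (4,5,6,1,1,3) (4,5,6,1,2,3) (4,5,6,2,1,2) (4,5,6,2,1,3) (4,5,6,2,2,3) (4,5,6,3,1,2) (4,5,6,3,1,3) (4,5,6,3,2,3) (4,5,6,4,1,2) (4,5,6,4,1,3) (4,5,6,4,2,3) — 20.
Z=6: (3,6,4,1,1,2) (3,6,4,2,1,2) (3,6,4,3,1,2) (3,6,4,4,1,2) (3,6,4,5,1,2) (3,6,5,1,1,2) (3,6,5,2,1,2) (3,6,5,3,1,2) (3,6,5,4,1,2) (3,6,5,5,1,2) (4,6,5,1,1,2) (4,6,5,1,1,3) (4,6,5,1,2,3) (4,6,5,2,1,2) (4,6,5,2,1,3) (4,6,5,2,2,3) (4,6,5,3,1,2) (4,6,5,3,1,3) (4,6,5,3,2,3) (4,6,5,4,1,2) (4,6,5,4,1,3) (4,6,5,4,2,3) (4,6,5,5,1,2) (4,6,5,5,1,3) (4,6,5,5,2,3) — 25.
Summing: 6 + 20 + 25 = 51.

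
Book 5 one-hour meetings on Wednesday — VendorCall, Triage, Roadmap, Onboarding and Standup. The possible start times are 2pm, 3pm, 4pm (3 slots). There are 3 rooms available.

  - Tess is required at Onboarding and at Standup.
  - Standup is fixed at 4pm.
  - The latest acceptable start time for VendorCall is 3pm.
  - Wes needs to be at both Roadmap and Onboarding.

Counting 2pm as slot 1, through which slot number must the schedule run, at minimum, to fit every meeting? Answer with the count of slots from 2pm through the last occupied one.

3 slots

With at most 3 per slot and 5 meetings, at least 2 slots are needed.
Standup can't be placed before 4pm — that is slot 3 counting from 2pm — so the schedule must run through at least 3 slots.
3 works (last occupied slot: 4pm): for example Triage=2pm, Standup=4pm, Roadmap=2pm, VendorCall=2pm, Onboarding=3pm.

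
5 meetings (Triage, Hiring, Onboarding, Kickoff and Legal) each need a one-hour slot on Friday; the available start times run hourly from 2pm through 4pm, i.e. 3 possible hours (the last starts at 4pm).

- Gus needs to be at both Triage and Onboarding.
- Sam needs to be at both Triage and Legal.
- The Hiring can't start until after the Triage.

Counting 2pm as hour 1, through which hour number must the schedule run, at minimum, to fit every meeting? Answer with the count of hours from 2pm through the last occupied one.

The precedence chain requires at least 2 distinct hours.
2 works (last occupied hour: 3pm): for example Kickoff in 2pm, Hiring in 3pm, Legal in 3pm, Triage in 2pm, Onboarding in 3pm.

2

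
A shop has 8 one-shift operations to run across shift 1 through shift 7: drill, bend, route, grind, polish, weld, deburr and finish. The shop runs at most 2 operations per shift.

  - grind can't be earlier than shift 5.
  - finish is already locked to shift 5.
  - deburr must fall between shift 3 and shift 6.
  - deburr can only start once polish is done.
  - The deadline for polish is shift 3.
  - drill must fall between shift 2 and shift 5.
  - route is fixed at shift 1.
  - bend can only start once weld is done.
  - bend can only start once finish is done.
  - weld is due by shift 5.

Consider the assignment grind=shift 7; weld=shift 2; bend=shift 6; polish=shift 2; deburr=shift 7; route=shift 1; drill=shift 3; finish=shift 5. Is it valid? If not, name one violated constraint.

No — it violates: deburr must fall between shift 3 and shift 6

grind can't be earlier than shift 5 — holds.
deburr must fall between shift 3 and shift 6 — violated.
bend can only start once finish is done — holds.
The shop runs at most 2 operations per shift — holds.
finish is already locked to shift 5 — holds.
weld is due by shift 5 — holds.
The deadline for polish is shift 3 — holds.
bend can only start once weld is done — holds.
route is fixed at shift 1 — holds.
deburr can only start once polish is done — holds.
drill must fall between shift 2 and shift 5 — holds.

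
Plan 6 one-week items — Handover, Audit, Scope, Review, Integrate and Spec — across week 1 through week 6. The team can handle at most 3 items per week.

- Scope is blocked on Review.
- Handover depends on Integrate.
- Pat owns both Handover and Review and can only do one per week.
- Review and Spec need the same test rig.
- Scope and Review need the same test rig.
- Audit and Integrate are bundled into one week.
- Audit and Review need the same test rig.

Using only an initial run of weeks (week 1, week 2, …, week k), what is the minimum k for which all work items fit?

The precedence chain requires at least 2 distinct weeks.
With at most 3 per week and 6 work items, at least 2 weeks are needed.
Could 2 weeks be enough, i.e. nothing placed later than week 2? No: Handover must come after Integrate (at week 1 or later) → {week 2}; Integrate must come before Handover (at week 2 or earlier) → {week 1}; Scope must come after Review (at week 1 or later) → {week 2}; Review must come before Scope (at week 2 or earlier) → {week 1}; Audit must be in the same week as Integrate (in {week 1}) → {week 1}; Review can't share with Audit (week 1) → nothing is left.
So 2 weeks is not enough.
3 works (last occupied week: week 3): for example Review in week 1, Integrate in week 2, Spec in week 3, Handover in week 3, Audit in week 2, Scope in week 2.

3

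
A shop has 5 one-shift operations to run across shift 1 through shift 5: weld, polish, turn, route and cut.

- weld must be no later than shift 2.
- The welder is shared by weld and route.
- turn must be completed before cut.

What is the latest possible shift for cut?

Precedence pushes cut to at least shift 2.
cut at shift 5 is achievable: weld in shift 1; cut in shift 5; polish in shift 1; turn in shift 1; route in shift 2.

shift 5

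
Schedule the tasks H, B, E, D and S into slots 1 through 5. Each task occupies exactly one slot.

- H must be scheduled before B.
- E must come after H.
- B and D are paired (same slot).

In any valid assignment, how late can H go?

4

Downstream work caps H at 4.
H at 4 is achievable: S=1, D=5, E=5, B=5, H=4.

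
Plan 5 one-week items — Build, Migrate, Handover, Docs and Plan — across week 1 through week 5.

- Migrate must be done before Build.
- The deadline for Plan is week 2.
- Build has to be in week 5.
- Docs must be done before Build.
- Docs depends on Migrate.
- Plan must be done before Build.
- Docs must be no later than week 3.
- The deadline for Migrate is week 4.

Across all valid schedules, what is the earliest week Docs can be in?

week 2

Precedence pushes Docs to at least week 2; Docs's own window allows nothing later than week 3.
Docs at week 2 is achievable: Migrate in week 1; Handover in week 1; Build in week 5; Docs in week 2; Plan in week 1.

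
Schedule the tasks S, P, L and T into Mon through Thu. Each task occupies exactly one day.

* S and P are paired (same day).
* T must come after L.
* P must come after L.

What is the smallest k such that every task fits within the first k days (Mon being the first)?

2 days

The precedence chain requires at least 2 distinct days.
2 works (last occupied day: Tue): for example P -> Tue, T -> Tue, S -> Tue, L -> Mon.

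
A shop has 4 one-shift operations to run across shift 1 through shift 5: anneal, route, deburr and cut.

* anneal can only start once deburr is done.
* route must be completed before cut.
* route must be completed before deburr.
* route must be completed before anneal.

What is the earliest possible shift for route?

Downstream work caps route at shift 3.
route at shift 1 is achievable: cut in shift 2; anneal in shift 3; deburr in shift 2; route in shift 1.

shift 1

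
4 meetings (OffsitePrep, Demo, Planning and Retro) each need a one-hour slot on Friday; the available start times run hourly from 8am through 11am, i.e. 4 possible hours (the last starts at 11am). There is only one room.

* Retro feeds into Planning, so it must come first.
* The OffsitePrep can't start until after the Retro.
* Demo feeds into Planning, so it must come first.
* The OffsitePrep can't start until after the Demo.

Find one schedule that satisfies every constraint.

OffsitePrep in 10am, Planning in 11am, Retro in 9am, Demo in 8am

Checking: Retro(9am) before OffsitePrep(10am); Demo(8am) before Planning(11am); Retro(9am) before Planning(11am); Demo(8am) before OffsitePrep(10am); max 1 per hour (cap 1).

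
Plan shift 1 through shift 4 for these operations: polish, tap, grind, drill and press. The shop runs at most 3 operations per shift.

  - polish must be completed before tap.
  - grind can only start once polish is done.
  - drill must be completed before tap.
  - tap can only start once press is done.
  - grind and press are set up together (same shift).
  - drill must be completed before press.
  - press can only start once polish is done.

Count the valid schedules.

6

Splitting on polish: it can be shift 1 (4), shift 2 (2). Listing each branch's schedules as (tap, grind, drill, press) by shift number:
polish=shift 1: (3,2,1,2) (4,2,1,2) (4,3,1,3) (4,3,2,3) — 4.
polish=shift 2: (4,3,1,3) (4,3,2,3) — 2.
Summing: 4 + 2 = 6.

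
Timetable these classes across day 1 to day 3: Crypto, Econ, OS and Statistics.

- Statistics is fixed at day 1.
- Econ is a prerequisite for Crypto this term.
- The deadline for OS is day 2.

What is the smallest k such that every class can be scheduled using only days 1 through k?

The precedence chain requires at least 2 distinct days.
2 works (last occupied day: day 2): for example Crypto in day 2; Econ in day 1; OS in day 1; Statistics in day 1.

2 days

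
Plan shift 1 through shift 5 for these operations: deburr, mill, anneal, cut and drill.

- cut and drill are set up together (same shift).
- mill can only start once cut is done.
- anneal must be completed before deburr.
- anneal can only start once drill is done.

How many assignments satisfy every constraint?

Splitting on deburr: it can be shift 3 (4), shift 4 (11), shift 5 (20). Listing each branch's schedules as (mill, anneal, cut, drill) by shift number:
deburr=shift 3: (2,2,1,1) (3,2,1,1) (4,2,1,1) (5,2,1,1) — 4.
deburr=shift 4: (2,2,1,1) (2,3,1,1) (3,2,1,1) (3,3,1,1) (3,3,2,2) (4,2,1,1) (4,3,1,1) (4,3,2,2) (5,2,1,1) (5,3,1,1) (5,3,2,2) — 11.
deburr=shift 5: (2,2,1,1) (2,3,1,1) (2,4,1,1) (3,2,1,1) (3,3,1,1) (3,3,2,2) (3,4,1,1) (3,4,2,2) (4,2,1,1) (4,3,1,1) (4,3,2,2) (4,4,1,1) (4,4,2,2) (4,4,3,3) (5,2,1,1) (5,3,1,1) (5,3,2,2) (5,4,1,1) (5,4,2,2) (5,4,3,3) — 20.
Summing: 4 + 11 + 20 = 35.

35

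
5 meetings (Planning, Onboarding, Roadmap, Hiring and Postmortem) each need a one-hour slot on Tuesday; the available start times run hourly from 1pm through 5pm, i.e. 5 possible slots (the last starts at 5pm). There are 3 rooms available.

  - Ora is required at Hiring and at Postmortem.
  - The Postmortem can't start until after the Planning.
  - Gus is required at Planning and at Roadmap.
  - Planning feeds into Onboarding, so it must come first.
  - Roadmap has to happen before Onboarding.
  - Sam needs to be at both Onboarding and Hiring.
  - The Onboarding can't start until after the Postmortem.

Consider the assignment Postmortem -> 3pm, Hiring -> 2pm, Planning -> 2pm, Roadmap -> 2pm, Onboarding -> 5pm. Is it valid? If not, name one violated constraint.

Invalid. Gus is required at Planning and at Roadmap.

Sam needs to be at both Onboarding and Hiring — holds.
Roadmap has to happen before Onboarding — holds.
There are 3 rooms available — holds.
Planning feeds into Onboarding, so it must come first — holds.
Ora is required at Hiring and at Postmortem — holds.
The Onboarding can't start until after the Postmortem — holds.
Gus is required at Planning and at Roadmap — violated.
The Postmortem can't start until after the Planning — holds.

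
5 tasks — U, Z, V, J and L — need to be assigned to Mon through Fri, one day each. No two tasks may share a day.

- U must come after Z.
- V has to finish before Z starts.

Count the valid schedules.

Splitting on U: it can be Wed (2), Thu (6), Fri (12). Listing each branch's schedules as (Z, V, J, L):
U=Wed: (Tue,Mon,Thu,Fri) (Tue,Mon,Fri,Thu) — 2.
U=Thu: (Tue,Mon,Wed,Fri) (Tue,Mon,Fri,Wed) (Wed,Mon,Tue,Fri) (Wed,Mon,Fri,Tue) (Wed,Tue,Mon,Fri) (Wed,Tue,Fri,Mon) — 6.
U=Fri: (Tue,Mon,Wed,Thu) (Tue,Mon,Thu,Wed) (Wed,Mon,Tue,Thu) (Wed,Mon,Thu,Tue) (Wed,Tue,Mon,Thu) (Wed,Tue,Thu,Mon) (Thu,Mon,Tue,Wed) (Thu,Mon,Wed,Tue) (Thu,Tue,Mon,Wed) (Thu,Tue,Wed,Mon) (Thu,Wed,Mon,Tue) (Thu,Wed,Tue,Mon) — 12.
Summing: 2 + 6 + 12 = 20.

20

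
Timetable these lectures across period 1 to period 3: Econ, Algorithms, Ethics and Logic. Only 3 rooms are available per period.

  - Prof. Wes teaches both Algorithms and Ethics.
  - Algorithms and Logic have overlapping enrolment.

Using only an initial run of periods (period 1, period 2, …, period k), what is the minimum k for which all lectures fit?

2

With at most 3 per period and 4 lectures, at least 2 periods are needed.
2 works (last occupied period: period 2): for example Algorithms -> period 1; Ethics -> period 2; Logic -> period 2; Econ -> period 1.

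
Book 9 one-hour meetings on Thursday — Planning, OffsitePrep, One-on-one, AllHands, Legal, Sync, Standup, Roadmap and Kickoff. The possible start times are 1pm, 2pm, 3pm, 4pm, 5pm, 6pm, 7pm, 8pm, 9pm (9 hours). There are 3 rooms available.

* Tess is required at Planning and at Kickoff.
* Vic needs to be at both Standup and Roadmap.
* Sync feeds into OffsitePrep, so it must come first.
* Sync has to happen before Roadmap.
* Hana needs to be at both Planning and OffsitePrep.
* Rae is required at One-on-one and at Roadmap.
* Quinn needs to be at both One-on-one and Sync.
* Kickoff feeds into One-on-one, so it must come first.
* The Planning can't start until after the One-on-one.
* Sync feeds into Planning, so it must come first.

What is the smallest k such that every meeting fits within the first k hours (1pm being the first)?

3 hours

The precedence chain requires at least 3 distinct hours.
With at most 3 per hour and 9 meetings, at least 3 hours are needed.
3 works (last occupied hour: 3pm): for example Sync in 1pm, OffsitePrep in 2pm, Kickoff in 1pm, Planning in 3pm, One-on-one in 2pm, Roadmap in 3pm, Legal in 3pm, AllHands in 1pm, Standup in 2pm.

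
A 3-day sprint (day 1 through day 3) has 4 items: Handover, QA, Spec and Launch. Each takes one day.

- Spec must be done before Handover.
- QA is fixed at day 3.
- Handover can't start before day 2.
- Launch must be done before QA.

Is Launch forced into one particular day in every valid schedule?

No

Launch can be day 1 (e.g. Launch in day 1, QA in day 3, Spec in day 1, Handover in day 2) or day 2 (e.g. Handover -> day 2, Spec -> day 1, QA -> day 3, Launch -> day 2).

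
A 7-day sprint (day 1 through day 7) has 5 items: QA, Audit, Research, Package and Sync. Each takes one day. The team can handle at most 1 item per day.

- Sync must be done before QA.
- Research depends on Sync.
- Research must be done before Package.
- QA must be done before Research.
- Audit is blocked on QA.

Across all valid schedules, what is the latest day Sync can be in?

day 3

Downstream work caps Sync at day 4.
Sync at day 3 is achievable: Sync -> day 3, QA -> day 4, Research -> day 5, Package -> day 7, Audit -> day 6.
Nothing later works — the capacity limit rule out every day after day 3.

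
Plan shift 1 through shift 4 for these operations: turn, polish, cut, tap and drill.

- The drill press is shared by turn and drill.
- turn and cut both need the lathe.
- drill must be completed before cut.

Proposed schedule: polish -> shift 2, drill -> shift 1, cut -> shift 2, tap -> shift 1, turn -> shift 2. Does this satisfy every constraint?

No — it violates: turn and cut both need the lathe

The drill press is shared by turn and drill — holds.
turn and cut both need the lathe — violated.
drill must be completed before cut — holds.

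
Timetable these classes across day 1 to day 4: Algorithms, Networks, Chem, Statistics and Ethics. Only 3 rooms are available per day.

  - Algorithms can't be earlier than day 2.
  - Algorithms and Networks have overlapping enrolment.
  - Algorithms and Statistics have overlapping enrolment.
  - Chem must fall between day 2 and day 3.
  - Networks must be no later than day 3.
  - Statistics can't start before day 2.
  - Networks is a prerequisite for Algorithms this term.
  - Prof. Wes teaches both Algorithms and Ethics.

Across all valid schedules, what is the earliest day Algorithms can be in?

day 2

Algorithms is available from day 2.
Algorithms at day 2 is achievable: Chem -> day 2, Ethics -> day 1, Statistics -> day 3, Networks -> day 1, Algorithms -> day 2.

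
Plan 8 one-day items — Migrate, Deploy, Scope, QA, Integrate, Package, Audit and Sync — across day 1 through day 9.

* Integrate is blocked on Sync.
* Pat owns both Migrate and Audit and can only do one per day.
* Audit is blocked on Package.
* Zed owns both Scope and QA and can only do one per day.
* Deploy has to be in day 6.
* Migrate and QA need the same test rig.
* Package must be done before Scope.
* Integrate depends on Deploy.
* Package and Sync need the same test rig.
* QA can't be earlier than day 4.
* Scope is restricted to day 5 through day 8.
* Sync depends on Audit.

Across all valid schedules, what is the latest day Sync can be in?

Precedence pushes Sync to at least day 3; downstream work caps Sync at day 8.
Sync at day 8 is achievable: Deploy=day 6; Package=day 1; Audit=day 2; Scope=day 5; Integrate=day 9; QA=day 4; Migrate=day 1; Sync=day 8.

day 8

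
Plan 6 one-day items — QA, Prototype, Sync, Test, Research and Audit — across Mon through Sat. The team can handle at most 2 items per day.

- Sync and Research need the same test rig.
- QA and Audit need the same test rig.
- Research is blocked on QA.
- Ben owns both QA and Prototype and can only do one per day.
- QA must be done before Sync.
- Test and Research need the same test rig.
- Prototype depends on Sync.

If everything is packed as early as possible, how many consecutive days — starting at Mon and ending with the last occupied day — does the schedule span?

The precedence chain requires at least 3 distinct days.
With at most 2 per day and 6 work items, at least 3 days are needed.
3 works (last occupied day: Wed): for example Test=Mon, QA=Mon, Audit=Tue, Sync=Tue, Prototype=Wed, Research=Wed.

3 days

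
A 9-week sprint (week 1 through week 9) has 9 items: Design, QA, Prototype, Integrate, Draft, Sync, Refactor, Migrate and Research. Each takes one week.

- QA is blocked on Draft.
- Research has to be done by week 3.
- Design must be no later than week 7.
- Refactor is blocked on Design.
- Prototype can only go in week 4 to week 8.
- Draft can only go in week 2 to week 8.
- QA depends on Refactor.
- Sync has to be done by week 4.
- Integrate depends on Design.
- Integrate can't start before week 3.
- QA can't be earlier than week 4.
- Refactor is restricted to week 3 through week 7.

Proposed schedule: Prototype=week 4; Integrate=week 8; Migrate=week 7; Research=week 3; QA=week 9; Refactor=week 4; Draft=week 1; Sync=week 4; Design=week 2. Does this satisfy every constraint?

Refactor is restricted to week 3 through week 7 — holds.
Draft can only go in week 2 to week 8 — violated.
Sync has to be done by week 4 — holds.
Refactor is blocked on Design — holds.
QA can't be earlier than week 4 — holds.
Prototype can only go in week 4 to week 8 — holds.
QA depends on Refactor — holds.
Research has to be done by week 3 — holds.
QA is blocked on Draft — holds.
Integrate can't start before week 3 — holds.
Design must be no later than week 7 — holds.
Integrate depends on Design — holds.

No. Draft can only go in week 2 to week 8 is not satisfied.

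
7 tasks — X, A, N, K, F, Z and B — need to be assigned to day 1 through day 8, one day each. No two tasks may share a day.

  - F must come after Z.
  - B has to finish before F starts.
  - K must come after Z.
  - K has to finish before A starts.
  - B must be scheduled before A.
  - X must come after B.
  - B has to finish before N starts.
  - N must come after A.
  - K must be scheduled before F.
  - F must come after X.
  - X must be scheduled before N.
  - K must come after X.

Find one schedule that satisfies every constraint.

N=day 7; B=day 1; K=day 4; A=day 6; X=day 2; Z=day 3; F=day 5

Checking: X(day 2) before K(day 4); A(day 6) before N(day 7); X(day 2) before N(day 7); K(day 4) before F(day 5); B(day 1) before F(day 5); Z(day 3) before F(day 5); B(day 1) before A(day 6); Z(day 3) before K(day 4); B(day 1) before N(day 7); B(day 1) before X(day 2); X(day 2) before F(day 5); K(day 4) before A(day 6); max 1 per day (cap 1).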